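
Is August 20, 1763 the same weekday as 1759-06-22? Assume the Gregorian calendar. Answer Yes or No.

No

From Jun 22, 1759 to Aug 20, 1763 is 1520 days.
1520 mod 7 = 1, so they are different weekdays.
(Jun 22, 1759 is a Friday; Aug 20, 1763 is a Saturday.)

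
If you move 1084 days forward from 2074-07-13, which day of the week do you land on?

Thursday

First find the weekday of Jul 13, 2074. Doomsday rule: the anchor day for the 2000s is Tuesday. For year 74: 74÷12 = 6 r 2, and 2÷4 = 0, so 6+2+0 = 8.
Tuesday + 8 ≡ Wednesday — that's 2074's doomsday.
In July the doomsday date is Jul 11.
Jul 13 is 2 days after Jul 11; 2 mod 7 = 2, so Wednesday + 2 = Friday.
1084 mod 7 = 6, so 1084 days after a Friday is Friday + 6 = Thursday.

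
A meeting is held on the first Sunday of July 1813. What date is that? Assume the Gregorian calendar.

July 4, 1813

July 1, 1813 is a Thursday.
The first Sunday is therefore July 4 (3 days later).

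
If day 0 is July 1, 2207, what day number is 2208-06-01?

336

Jul 1, 2207 → Aug 1, 2207: 31 days (July has 31).
Aug 1, 2207 → Sep 1, 2207: 31 days (August has 31).
Sep 1, 2207 → Oct 1, 2207: 30 days (September has 30).
Oct 1, 2207 → Nov 1, 2207: 31 days (October has 31).
Nov 1, 2207 → Dec 1, 2207: 30 days (November has 30).
Dec 1, 2207 → Jan 1, 2208: 31 days (December has 31).
Jan 1, 2208 → Feb 1, 2208: 31 days (January has 31).
Feb 1, 2208 → Mar 1, 2208: 29 days (February has 29).
Mar 1, 2208 → Apr 1, 2208: 31 days (March has 31).
Apr 1, 2208 → May 1, 2208: 30 days (April has 30).
May 1, 2208 → Jun 1, 2208: 31 days.
Total: 336 days.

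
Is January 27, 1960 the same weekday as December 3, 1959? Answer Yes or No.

No

From Dec 3, 1959 to Jan 27, 1960 is 55 days.
55 mod 7 = 6, so they are different weekdays.
(Dec 3, 1959 is a Thursday; Jan 27, 1960 is a Wednesday.)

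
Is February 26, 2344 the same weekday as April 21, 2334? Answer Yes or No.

Yes

From Apr 21, 2334 to Feb 26, 2344 is 3598 days.
3598 mod 7 = 0, so they are the same weekday.
(Apr 21, 2334 is a Saturday; Feb 26, 2344 is a Saturday.)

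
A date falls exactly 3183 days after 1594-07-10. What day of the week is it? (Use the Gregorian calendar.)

Friday

First find the weekday of Jul 10, 1594. Doomsday rule: the anchor day for the 1500s is Wednesday. For year 94: 94÷12 = 7 r 10, and 10÷4 = 2, so 7+10+2 = 19.
Wednesday + 19 ≡ Monday — that's 1594's doomsday.
In July the doomsday date is Jul 11.
Jul 10 is 1 day before Jul 11; 1 mod 7 = 1, so Monday − 1 = Sunday.
3183 mod 7 = 5, so 3183 days after a Sunday is Sunday + 5 = Friday.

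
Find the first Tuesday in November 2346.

November 1, 2346 is a Friday.
The first Tuesday is therefore November 5 (4 days later).

November 5, 2346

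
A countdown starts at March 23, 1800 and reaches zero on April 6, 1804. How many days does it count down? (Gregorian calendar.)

Mar 23, 1800 → Mar 23, 1801: 365 days.
Mar 23, 1801 → Mar 23, 1802: 365 days.
Mar 23, 1802 → Mar 23, 1803: 365 days.
Mar 23, 1803 → Apr 23, 1803: 31 days (March has 31).
Apr 23, 1803 → May 23, 1803: 30 days (April has 30).
May 23, 1803 → Jun 23, 1803: 31 days (May has 31).
Jun 23, 1803 → Jul 23, 1803: 30 days (June has 30).
Jul 23, 1803 → Aug 23, 1803: 31 days (July has 31).
Aug 23, 1803 → Sep 23, 1803: 31 days (August has 31).
Sep 23, 1803 → Oct 23, 1803: 30 days (September has 30).
Oct 23, 1803 → Nov 23, 1803: 31 days (October has 31).
Nov 23, 1803 → Dec 23, 1803: 30 days (November has 30).
Dec 23, 1803 → Jan 23, 1804: 31 days (December has 31).
Jan 23, 1804 → Feb 23, 1804: 31 days (January has 31).
Feb 23, 1804 → Mar 23, 1804: 29 days (February has 29).
Mar 23, 1804 → Apr 6, 1804: 14 days.
Total: 1475 days.

1475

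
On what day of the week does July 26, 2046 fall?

Thursday

Doomsday rule: the anchor day for the 2000s is Tuesday. For year 46: 46÷12 = 3 r 10, and 10÷4 = 2, so 3+10+2 = 15.
Tuesday + 15 ≡ Wednesday — that's 2046's doomsday.
In July the doomsday date is Jul 11.
Jul 26 is 15 days after Jul 11; 15 mod 7 = 1, so Wednesday + 1 = Thursday.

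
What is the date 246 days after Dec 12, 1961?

August 15, 1962

Dec has 31 days: +20 → Jan 1, 1962 (226 left).
Jan has 31 days: +31 → Feb 1, 1962 (195 left).
Feb has 28 days: +28 → Mar 1, 1962 (167 left).
Mar has 31 days: +31 → Apr 1, 1962 (136 left).
Apr has 30 days: +30 → May 1, 1962 (106 left).
May has 31 days: +31 → Jun 1, 1962 (75 left).
Jun has 30 days: +30 → Jul 1, 1962 (45 left).
Jul has 31 days: +31 → Aug 1, 1962 (14 left).
+14 → Aug 15, 1962.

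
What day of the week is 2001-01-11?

Thursday

January 1, 2001 is a Monday.
Jan 1, 2001 → Jan 11, 2001: 10 days.
Total: 10 days.
10 mod 7 = 3, so Monday + 3 = Thursday.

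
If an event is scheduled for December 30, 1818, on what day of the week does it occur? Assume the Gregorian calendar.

Doomsday rule: the anchor day for the 1800s is Friday. For year 18: 18÷12 = 1 r 6, and 6÷4 = 1, so 1+6+1 = 8.
Friday + 8 ≡ Saturday — that's 1818's doomsday.
In December the doomsday date is Dec 12.
Dec 30 is 18 days after Dec 12; 18 mod 7 = 4, so Saturday + 4 = Wednesday.

Wednesday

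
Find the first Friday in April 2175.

April 1, 2175 is a Saturday.
The first Friday is therefore April 7 (6 days later).

April 7, 2175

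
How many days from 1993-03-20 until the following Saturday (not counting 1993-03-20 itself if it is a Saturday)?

Mar 20, 1993 is a Saturday.
From Saturday to the next Saturday is 7 days.

7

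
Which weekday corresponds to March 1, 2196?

Doomsday rule: the anchor day for the 2100s is Sunday. For year 96: 96÷12 = 8 r 0, and 0÷4 = 0, so 8+0+0 = 8.
Sunday + 8 ≡ Monday — that's 2196's doomsday.
In March the doomsday date is Mar 14.
Mar 1 is 13 days before Mar 14; 13 mod 7 = 6, so Monday − 6 = Tuesday.

Tuesday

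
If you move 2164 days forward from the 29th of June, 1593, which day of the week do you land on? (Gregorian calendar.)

Jun 29, 1593 is a Tuesday.
2164 mod 7 = 1, so 2164 days after a Tuesday is Tuesday + 1 = Wednesday.

Wednesday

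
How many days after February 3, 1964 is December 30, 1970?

2522

Feb 3, 1964 → Feb 3, 1965: 366 days (Feb 29, 1964 is in that span).
Feb 3, 1965 → Feb 3, 1966: 365 days.
Feb 3, 1966 → Feb 3, 1967: 365 days.
Feb 3, 1967 → Feb 3, 1968: 365 days.
Feb 3, 1968 → Feb 3, 1969: 366 days (Feb 29, 1968 is in that span).
Feb 3, 1969 → Feb 3, 1970: 365 days.
Feb 3, 1970 → Mar 3, 1970: 28 days (February has 28).
Mar 3, 1970 → Apr 3, 1970: 31 days (March has 31).
Apr 3, 1970 → May 3, 1970: 30 days (April has 30).
May 3, 1970 → Jun 3, 1970: 31 days (May has 31).
Jun 3, 1970 → Jul 3, 1970: 30 days (June has 30).
Jul 3, 1970 → Aug 3, 1970: 31 days (July has 31).
Aug 3, 1970 → Sep 3, 1970: 31 days (August has 31).
Sep 3, 1970 → Oct 3, 1970: 30 days (September has 30).
Oct 3, 1970 → Nov 3, 1970: 31 days (October has 31).
Nov 3, 1970 → Dec 3, 1970: 30 days (November has 30).
Dec 3, 1970 → Dec 30, 1970: 27 days.
Total: 2522 days.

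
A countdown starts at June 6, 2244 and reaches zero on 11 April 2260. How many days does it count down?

Jun 6, 2244 → Jun 6, 2245: 365 days.
Jun 6, 2245 → Jun 6, 2246: 365 days.
Jun 6, 2246 → Jun 6, 2247: 365 days.
Jun 6, 2247 → Jun 6, 2248: 366 days (Feb 29, 2248 is in that span).
Jun 6, 2248 → Jun 6, 2249: 365 days.
Jun 6, 2249 → Jun 6, 2250: 365 days.
Jun 6, 2250 → Jun 6, 2251: 365 days.
Jun 6, 2251 → Jun 6, 2252: 366 days (Feb 29, 2252 is in that span).
Jun 6, 2252 → Jun 6, 2253: 365 days.
Jun 6, 2253 → Jun 6, 2254: 365 days.
Jun 6, 2254 → Jun 6, 2255: 365 days.
Jun 6, 2255 → Jun 6, 2256: 366 days (Feb 29, 2256 is in that span).
Jun 6, 2256 → Jun 6, 2257: 365 days.
Jun 6, 2257 → Jun 6, 2258: 365 days.
Jun 6, 2258 → Jun 6, 2259: 365 days.
Jun 6, 2259 → Jul 6, 2259: 30 days (June has 30).
Jul 6, 2259 → Aug 6, 2259: 31 days (July has 31).
Aug 6, 2259 → Sep 6, 2259: 31 days (August has 31).
Sep 6, 2259 → Oct 6, 2259: 30 days (September has 30).
Oct 6, 2259 → Nov 6, 2259: 31 days (October has 31).
Nov 6, 2259 → Dec 6, 2259: 30 days (November has 30).
Dec 6, 2259 → Jan 6, 2260: 31 days (December has 31).
Jan 6, 2260 → Feb 6, 2260: 31 days (January has 31).
Feb 6, 2260 → Mar 6, 2260: 29 days (February has 29).
Mar 6, 2260 → Apr 6, 2260: 31 days (March has 31).
Apr 6, 2260 → Apr 11, 2260: 5 days.
Total: 5788 days.

5788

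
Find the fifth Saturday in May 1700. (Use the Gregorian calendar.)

May 29, 1700

May 1, 1700 is a Saturday.
The first Saturday is therefore May 1 (same day).
The fifth Saturday is 1 + 4×7 = May 29.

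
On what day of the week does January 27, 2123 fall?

Wednesday

Doomsday rule: the anchor day for the 2100s is Sunday. For year 23: 23÷12 = 1 r 11, and 11÷4 = 2, so 1+11+2 = 14.
Sunday + 14 ≡ Sunday — that's 2123's doomsday.
In January the doomsday date is Jan 3 (2123 is not a leap year).
Jan 27 is 24 days after Jan 3; 24 mod 7 = 3, so Sunday + 3 = Wednesday.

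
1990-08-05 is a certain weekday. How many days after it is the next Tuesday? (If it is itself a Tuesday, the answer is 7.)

Aug 5, 1990 is a Sunday.
From Sunday to the next Tuesday is 2 days.

2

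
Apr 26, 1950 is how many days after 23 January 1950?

Jan 23, 1950 → Feb 23, 1950: 31 days (January has 31).
Feb 23, 1950 → Mar 23, 1950: 28 days (February has 28).
Mar 23, 1950 → Apr 23, 1950: 31 days (March has 31).
Apr 23, 1950 → Apr 26, 1950: 3 days.
Total: 93 days.

93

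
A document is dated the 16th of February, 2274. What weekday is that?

Monday

Doomsday rule: the anchor day for the 2200s is Friday. For year 74: 74÷12 = 6 r 2, and 2÷4 = 0, so 6+2+0 = 8.
Friday + 8 ≡ Saturday — that's 2274's doomsday.
In February the doomsday date is Feb 28 (2274 is not a leap year).
Feb 16 is 12 days before Feb 28; 12 mod 7 = 5, so Saturday − 5 = Monday.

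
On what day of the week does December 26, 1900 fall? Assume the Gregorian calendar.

Wednesday

Doomsday rule: the anchor day for the 1900s is Wednesday. For year 00: 0÷12 = 0 r 0, and 0÷4 = 0, so 0+0+0 = 0.
Wednesday + 0 ≡ Wednesday — that's 1900's doomsday.
In December the doomsday date is Dec 12.
Dec 26 is 14 days after Dec 12; 14 mod 7 = 0, so Wednesday + 0 = Wednesday.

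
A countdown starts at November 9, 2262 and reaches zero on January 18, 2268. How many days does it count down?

Nov 9, 2262 → Nov 9, 2263: 365 days.
Nov 9, 2263 → Nov 9, 2264: 366 days (Feb 29, 2264 is in that span).
Nov 9, 2264 → Nov 9, 2265: 365 days.
Nov 9, 2265 → Nov 9, 2266: 365 days.
Nov 9, 2266 → Nov 9, 2267: 365 days.
Nov 9, 2267 → Dec 9, 2267: 30 days (November has 30).
Dec 9, 2267 → Jan 9, 2268: 31 days (December has 31).
Jan 9, 2268 → Jan 18, 2268: 9 days.
Total: 1896 days.

1896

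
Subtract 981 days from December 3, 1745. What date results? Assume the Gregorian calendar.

−365 (one year) → Dec 3, 1744 (616 left).
−366 (one year; includes Feb 29, 1744) → Dec 3, 1743 (250 left).
−3 → Nov 30, 1743 (end of Nov, 30 days; 247 left).
−30 → Oct 31, 1743 (end of Oct, 31 days; 217 left).
−31 → Sep 30, 1743 (end of Sep, 30 days; 186 left).
−30 → Aug 31, 1743 (end of Aug, 31 days; 156 left).
−31 → Jul 31, 1743 (end of Jul, 31 days; 125 left).
−31 → Jun 30, 1743 (end of Jun, 30 days; 94 left).
−30 → May 31, 1743 (end of May, 31 days; 64 left).
−31 → Apr 30, 1743 (end of Apr, 30 days; 33 left).
−30 → Mar 31, 1743 (end of Mar, 31 days; 3 left).
−3 → Mar 28, 1743.

March 28, 1743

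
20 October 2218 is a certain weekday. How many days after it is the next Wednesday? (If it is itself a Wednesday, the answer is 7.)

1

Oct 20, 2218 is a Tuesday.
From Tuesday to the next Wednesday is 1 day.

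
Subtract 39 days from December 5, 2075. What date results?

−5 → Nov 30, 2075 (end of Nov, 30 days; 34 left).
−30 → Oct 31, 2075 (end of Oct, 31 days; 4 left).
−4 → Oct 27, 2075.

October 27, 2075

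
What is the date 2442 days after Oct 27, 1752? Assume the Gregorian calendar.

+365 (one year) → Oct 27, 1753 (2077 left).
+365 (one year) → Oct 27, 1754 (1712 left).
+365 (one year) → Oct 27, 1755 (1347 left).
+366 (one year; includes Feb 29, 1756) → Oct 27, 1756 (981 left).
+365 (one year) → Oct 27, 1757 (616 left).
+365 (one year) → Oct 27, 1758 (251 left).
Oct has 31 days: +5 → Nov 1, 1758 (246 left).
Nov has 30 days: +30 → Dec 1, 1758 (216 left).
Dec has 31 days: +31 → Jan 1, 1759 (185 left).
Jan has 31 days: +31 → Feb 1, 1759 (154 left).
Feb has 28 days: +28 → Mar 1, 1759 (126 left).
Mar has 31 days: +31 → Apr 1, 1759 (95 left).
Apr has 30 days: +30 → May 1, 1759 (65 left).
May has 31 days: +31 → Jun 1, 1759 (34 left).
Jun has 30 days: +30 → Jul 1, 1759 (4 left).
+4 → Jul 5, 1759.

July 5, 1759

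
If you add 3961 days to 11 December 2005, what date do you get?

October 15, 2016

+365 (one year) → Dec 11, 2006 (3596 left).
+365 (one year) → Dec 11, 2007 (3231 left).
+366 (one year; includes Feb 29, 2008) → Dec 11, 2008 (2865 left).
+365 (one year) → Dec 11, 2009 (2500 left).
+365 (one year) → Dec 11, 2010 (2135 left).
+365 (one year) → Dec 11, 2011 (1770 left).
+366 (one year; includes Feb 29, 2012) → Dec 11, 2012 (1404 left).
+365 (one year) → Dec 11, 2013 (1039 left).
+365 (one year) → Dec 11, 2014 (674 left).
+365 (one year) → Dec 11, 2015 (309 left).
Dec has 31 days: +21 → Jan 1, 2016 (288 left).
Jan has 31 days: +31 → Feb 1, 2016 (257 left).
Feb has 29 days: +29 → Mar 1, 2016 (228 left).
Mar has 31 days: +31 → Apr 1, 2016 (197 left).
Apr has 30 days: +30 → May 1, 2016 (167 left).
May has 31 days: +31 → Jun 1, 2016 (136 left).
Jun has 30 days: +30 → Jul 1, 2016 (106 left).
Jul has 31 days: +31 → Aug 1, 2016 (75 left).
Aug has 31 days: +31 → Sep 1, 2016 (44 left).
Sep has 30 days: +30 → Oct 1, 2016 (14 left).
+14 → Oct 15, 2016.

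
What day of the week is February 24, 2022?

Thursday

January 1, 2022 is a Saturday.
Jan 1, 2022 → Feb 1, 2022: 31 days (January has 31).
Feb 1, 2022 → Feb 24, 2022: 23 days.
Total: 54 days.
54 mod 7 = 5, so Saturday + 5 = Thursday.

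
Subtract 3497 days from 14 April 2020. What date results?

September 17, 2010

−366 (one year; includes Feb 29, 2020) → Apr 14, 2019 (3131 left).
−365 (one year) → Apr 14, 2018 (2766 left).
−365 (one year) → Apr 14, 2017 (2401 left).
−365 (one year) → Apr 14, 2016 (2036 left).
−366 (one year; includes Feb 29, 2016) → Apr 14, 2015 (1670 left).
−365 (one year) → Apr 14, 2014 (1305 left).
−365 (one year) → Apr 14, 2013 (940 left).
−365 (one year) → Apr 14, 2012 (575 left).
−366 (one year; includes Feb 29, 2012) → Apr 14, 2011 (209 left).
−14 → Mar 31, 2011 (end of Mar, 31 days; 195 left).
−31 → Feb 28, 2011 (end of Feb, 28 days; 164 left).
−28 → Jan 31, 2011 (end of Jan, 31 days; 136 left).
−31 → Dec 31, 2010 (end of Dec, 31 days; 105 left).
−31 → Nov 30, 2010 (end of Nov, 30 days; 74 left).
−30 → Oct 31, 2010 (end of Oct, 31 days; 44 left).
−31 → Sep 30, 2010 (end of Sep, 30 days; 13 left).
−13 → Sep 17, 2010.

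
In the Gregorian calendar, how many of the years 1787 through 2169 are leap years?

93

Multiples of 4 in [1787,2169]: 96.
Of those, multiples of 100: 4 (not leap unless ÷400).
Multiples of 400: 1.
Leap years = 96 − 4 + 1 = 93.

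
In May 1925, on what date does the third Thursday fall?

May 1, 1925 is a Friday.
The first Thursday is therefore May 7 (6 days later).
The third Thursday is 7 + 2×7 = May 21.

May 21, 1925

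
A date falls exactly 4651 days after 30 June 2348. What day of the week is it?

First find the weekday of Jun 30, 2348. Doomsday rule: the anchor day for the 2300s is Wednesday. For year 48: 48÷12 = 4 r 0, and 0÷4 = 0, so 4+0+0 = 4.
Wednesday + 4 ≡ Sunday — that's 2348's doomsday.
In June the doomsday date is Jun 6.
Jun 30 is 24 days after Jun 6; 24 mod 7 = 3, so Sunday + 3 = Wednesday.
4651 mod 7 = 3, so 4651 days after a Wednesday is Wednesday + 3 = Saturday.

Saturday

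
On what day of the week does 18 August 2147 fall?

Friday

January 1, 2147 is a Sunday.
Jan 1, 2147 → Feb 1, 2147: 31 days (January has 31).
Feb 1, 2147 → Mar 1, 2147: 28 days (February has 28).
Mar 1, 2147 → Apr 1, 2147: 31 days (March has 31).
Apr 1, 2147 → May 1, 2147: 30 days (April has 30).
May 1, 2147 → Jun 1, 2147: 31 days (May has 31).
Jun 1, 2147 → Jul 1, 2147: 30 days (June has 30).
Jul 1, 2147 → Aug 1, 2147: 31 days (July has 31).
Aug 1, 2147 → Aug 18, 2147: 17 days.
Total: 229 days.
229 mod 7 = 5, so Sunday + 5 = Friday.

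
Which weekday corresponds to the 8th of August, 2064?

Doomsday rule: the anchor day for the 2000s is Tuesday. For year 64: 64÷12 = 5 r 4, and 4÷4 = 1, so 5+4+1 = 10.
Tuesday + 10 ≡ Friday — that's 2064's doomsday.
In August the doomsday date is Aug 8.
Aug 8 is the doomsday itself: Friday.

Friday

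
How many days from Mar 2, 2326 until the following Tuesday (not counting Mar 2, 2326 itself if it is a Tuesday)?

7

Mar 2, 2326 is a Tuesday.
From Tuesday to the next Tuesday is 7 days.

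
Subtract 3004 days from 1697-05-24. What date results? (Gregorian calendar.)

March 3, 1689

−365 (one year) → May 24, 1696 (2639 left).
−366 (one year; includes Feb 29, 1696) → May 24, 1695 (2273 left).
−365 (one year) → May 24, 1694 (1908 left).
−365 (one year) → May 24, 1693 (1543 left).
−365 (one year) → May 24, 1692 (1178 left).
−366 (one year; includes Feb 29, 1692) → May 24, 1691 (812 left).
−365 (one year) → May 24, 1690 (447 left).
−365 (one year) → May 24, 1689 (82 left).
−24 → Apr 30, 1689 (end of Apr, 30 days; 58 left).
−30 → Mar 31, 1689 (end of Mar, 31 days; 28 left).
−28 → Mar 3, 1689.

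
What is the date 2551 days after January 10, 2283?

January 4, 2290

+365 (one year) → Jan 10, 2284 (2186 left).
+366 (one year; includes Feb 29, 2284) → Jan 10, 2285 (1820 left).
+365 (one year) → Jan 10, 2286 (1455 left).
+365 (one year) → Jan 10, 2287 (1090 left).
+365 (one year) → Jan 10, 2288 (725 left).
+366 (one year; includes Feb 29, 2288) → Jan 10, 2289 (359 left).
Jan has 31 days: +22 → Feb 1, 2289 (337 left).
Feb has 28 days: +28 → Mar 1, 2289 (309 left).
Mar has 31 days: +31 → Apr 1, 2289 (278 left).
Apr has 30 days: +30 → May 1, 2289 (248 left).
May has 31 days: +31 → Jun 1, 2289 (217 left).
Jun has 30 days: +30 → Jul 1, 2289 (187 left).
Jul has 31 days: +31 → Aug 1, 2289 (156 left).
Aug has 31 days: +31 → Sep 1, 2289 (125 left).
Sep has 30 days: +30 → Oct 1, 2289 (95 left).
Oct has 31 days: +31 → Nov 1, 2289 (64 left).
Nov has 30 days: +30 → Dec 1, 2289 (34 left).
Dec has 31 days: +31 → Jan 1, 2290 (3 left).
+3 → Jan 4, 2290.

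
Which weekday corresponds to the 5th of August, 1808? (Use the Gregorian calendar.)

Doomsday rule: the anchor day for the 1800s is Friday. For year 08: 8÷12 = 0 r 8, and 8÷4 = 2, so 0+8+2 = 10.
Friday + 10 ≡ Monday — that's 1808's doomsday.
In August the doomsday date is Aug 8.
Aug 5 is 3 days before Aug 8; 3 mod 7 = 3, so Monday − 3 = Friday.

Friday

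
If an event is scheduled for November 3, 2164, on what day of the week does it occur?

Saturday

Doomsday rule: the anchor day for the 2100s is Sunday. For year 64: 64÷12 = 5 r 4, and 4÷4 = 1, so 5+4+1 = 10.
Sunday + 10 ≡ Wednesday — that's 2164's doomsday.
In November the doomsday date is Nov 7.
Nov 3 is 4 days before Nov 7; 4 mod 7 = 4, so Wednesday − 4 = Saturday.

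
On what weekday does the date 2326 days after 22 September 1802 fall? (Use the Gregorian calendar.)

Sep 22, 1802 is a Wednesday.
2326 mod 7 = 2, so 2326 days after a Wednesday is Wednesday + 2 = Friday.

Friday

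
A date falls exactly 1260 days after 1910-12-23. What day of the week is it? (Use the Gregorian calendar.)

Friday

First find the weekday of Dec 23, 1910. Doomsday rule: the anchor day for the 1900s is Wednesday. For year 10: 10÷12 = 0 r 10, and 10÷4 = 2, so 0+10+2 = 12.
Wednesday + 12 ≡ Monday — that's 1910's doomsday.
In December the doomsday date is Dec 12.
Dec 23 is 11 days after Dec 12; 11 mod 7 = 4, so Monday + 4 = Friday.
1260 mod 7 = 0, so 1260 days after a Friday is Friday + 0 = Friday.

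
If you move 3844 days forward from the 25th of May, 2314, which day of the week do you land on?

First find the weekday of May 25, 2314. Doomsday rule: the anchor day for the 2300s is Wednesday. For year 14: 14÷12 = 1 r 2, and 2÷4 = 0, so 1+2+0 = 3.
Wednesday + 3 ≡ Saturday — that's 2314's doomsday.
In May the doomsday date is May 9.
May 25 is 16 days after May 9; 16 mod 7 = 2, so Saturday + 2 = Monday.
3844 mod 7 = 1, so 3844 days after a Monday is Monday + 1 = Tuesday.

Tuesday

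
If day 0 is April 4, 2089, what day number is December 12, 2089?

Apr 4, 2089 → May 4, 2089: 30 days (April has 30).
May 4, 2089 → Jun 4, 2089: 31 days (May has 31).
Jun 4, 2089 → Jul 4, 2089: 30 days (June has 30).
Jul 4, 2089 → Aug 4, 2089: 31 days (July has 31).
Aug 4, 2089 → Sep 4, 2089: 31 days (August has 31).
Sep 4, 2089 → Oct 4, 2089: 30 days (September has 30).
Oct 4, 2089 → Nov 4, 2089: 31 days (October has 31).
Nov 4, 2089 → Dec 4, 2089: 30 days (November has 30).
Dec 4, 2089 → Dec 12, 2089: 8 days.
Total: 252 days.

252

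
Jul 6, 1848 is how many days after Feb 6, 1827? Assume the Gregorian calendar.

7821

Feb 6, 1827 → Feb 6, 1828: 365 days.
Feb 6, 1828 → Feb 6, 1829: 366 days (Feb 29, 1828 is in that span).
Feb 6, 1829 → Feb 6, 1830: 365 days.
Feb 6, 1830 → Feb 6, 1831: 365 days.
Feb 6, 1831 → Feb 6, 1832: 365 days.
Feb 6, 1832 → Feb 6, 1833: 366 days (Feb 29, 1832 is in that span).
Feb 6, 1833 → Feb 6, 1834: 365 days.
Feb 6, 1834 → Feb 6, 1835: 365 days.
Feb 6, 1835 → Feb 6, 1836: 365 days.
Feb 6, 1836 → Feb 6, 1837: 366 days (Feb 29, 1836 is in that span).
Feb 6, 1837 → Feb 6, 1838: 365 days.
Feb 6, 1838 → Feb 6, 1839: 365 days.
Feb 6, 1839 → Feb 6, 1840: 365 days.
Feb 6, 1840 → Feb 6, 1841: 366 days (Feb 29, 1840 is in that span).
Feb 6, 1841 → Feb 6, 1842: 365 days.
Feb 6, 1842 → Feb 6, 1843: 365 days.
Feb 6, 1843 → Feb 6, 1844: 365 days.
Feb 6, 1844 → Feb 6, 1845: 366 days (Feb 29, 1844 is in that span).
Feb 6, 1845 → Feb 6, 1846: 365 days.
Feb 6, 1846 → Feb 6, 1847: 365 days.
Feb 6, 1847 → Feb 6, 1848: 365 days.
Feb 6, 1848 → Mar 6, 1848: 29 days (February has 29).
Mar 6, 1848 → Apr 6, 1848: 31 days (March has 31).
Apr 6, 1848 → May 6, 1848: 30 days (April has 30).
May 6, 1848 → Jun 6, 1848: 31 days (May has 31).
Jun 6, 1848 → Jul 6, 1848: 30 days.
Total: 7821 days.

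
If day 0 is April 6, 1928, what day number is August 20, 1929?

Apr 6, 1928 → Apr 6, 1929: 365 days.
Apr 6, 1929 → May 6, 1929: 30 days (April has 30).
May 6, 1929 → Jun 6, 1929: 31 days (May has 31).
Jun 6, 1929 → Jul 6, 1929: 30 days (June has 30).
Jul 6, 1929 → Aug 6, 1929: 31 days (July has 31).
Aug 6, 1929 → Aug 20, 1929: 14 days.
Total: 501 days.

501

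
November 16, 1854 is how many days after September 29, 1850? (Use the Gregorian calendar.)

Sep 29, 1850 → Sep 29, 1851: 365 days.
Sep 29, 1851 → Sep 29, 1852: 366 days (Feb 29, 1852 is in that span).
Sep 29, 1852 → Sep 29, 1853: 365 days.
Sep 29, 1853 → Sep 29, 1854: 365 days.
Sep 29, 1854 → Oct 29, 1854: 30 days (September has 30).
Oct 29, 1854 → Nov 16, 1854: 18 days.
Total: 1509 days.

1509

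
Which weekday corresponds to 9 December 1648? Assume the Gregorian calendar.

Wednesday

Doomsday rule: the anchor day for the 1600s is Tuesday. For year 48: 48÷12 = 4 r 0, and 0÷4 = 0, so 4+0+0 = 4.
Tuesday + 4 ≡ Saturday — that's 1648's doomsday.
In December the doomsday date is Dec 12.
Dec 9 is 3 days before Dec 12; 3 mod 7 = 3, so Saturday − 3 = Wednesday.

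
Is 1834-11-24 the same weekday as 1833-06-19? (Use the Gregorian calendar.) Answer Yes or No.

From Jun 19, 1833 to Nov 24, 1834 is 523 days.
523 mod 7 = 5, so they are different weekdays.
(Jun 19, 1833 is a Wednesday; Nov 24, 1834 is a Monday.)

No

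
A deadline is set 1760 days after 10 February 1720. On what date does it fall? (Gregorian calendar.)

+366 (one year; includes Feb 29, 1720) → Feb 10, 1721 (1394 left).
+365 (one year) → Feb 10, 1722 (1029 left).
+365 (one year) → Feb 10, 1723 (664 left).
+365 (one year) → Feb 10, 1724 (299 left).
Feb has 29 days: +20 → Mar 1, 1724 (279 left).
Mar has 31 days: +31 → Apr 1, 1724 (248 left).
Apr has 30 days: +30 → May 1, 1724 (218 left).
May has 31 days: +31 → Jun 1, 1724 (187 left).
Jun has 30 days: +30 → Jul 1, 1724 (157 left).
Jul has 31 days: +31 → Aug 1, 1724 (126 left).
Aug has 31 days: +31 → Sep 1, 1724 (95 left).
Sep has 30 days: +30 → Oct 1, 1724 (65 left).
Oct has 31 days: +31 → Nov 1, 1724 (34 left).
Nov has 30 days: +30 → Dec 1, 1724 (4 left).
+4 → Dec 5, 1724.

December 5, 1724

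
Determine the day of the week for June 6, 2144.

Doomsday rule: the anchor day for the 2100s is Sunday. For year 44: 44÷12 = 3 r 8, and 8÷4 = 2, so 3+8+2 = 13.
Sunday + 13 ≡ Saturday — that's 2144's doomsday.
In June the doomsday date is Jun 6.
Jun 6 is the doomsday itself: Saturday.

Saturday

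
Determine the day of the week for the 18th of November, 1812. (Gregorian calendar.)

Wednesday

Doomsday rule: the anchor day for the 1800s is Friday. For year 12: 12÷12 = 1 r 0, and 0÷4 = 0, so 1+0+0 = 1.
Friday + 1 ≡ Saturday — that's 1812's doomsday.
In November the doomsday date is Nov 7.
Nov 18 is 11 days after Nov 7; 11 mod 7 = 4, so Saturday + 4 = Wednesday.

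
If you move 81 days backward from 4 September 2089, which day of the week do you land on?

Sep 4, 2089 is a Sunday.
81 mod 7 = 4, so 81 days before a Sunday is Sunday − 4 = Wednesday.

Wednesday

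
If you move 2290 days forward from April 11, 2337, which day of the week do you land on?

Monday

Apr 11, 2337 is a Sunday.
2290 mod 7 = 1, so 2290 days after a Sunday is Sunday + 1 = Monday.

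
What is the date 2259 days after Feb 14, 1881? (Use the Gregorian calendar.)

April 23, 1887

+365 (one year) → Feb 14, 1882 (1894 left).
+365 (one year) → Feb 14, 1883 (1529 left).
+365 (one year) → Feb 14, 1884 (1164 left).
+366 (one year; includes Feb 29, 1884) → Feb 14, 1885 (798 left).
+365 (one year) → Feb 14, 1886 (433 left).
+365 (one year) → Feb 14, 1887 (68 left).
Feb has 28 days: +15 → Mar 1, 1887 (53 left).
Mar has 31 days: +31 → Apr 1, 1887 (22 left).
+22 → Apr 23, 1887.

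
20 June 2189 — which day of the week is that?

January 1, 2189 is a Thursday.
Jan 1, 2189 → Feb 1, 2189: 31 days (January has 31).
Feb 1, 2189 → Mar 1, 2189: 28 days (February has 28).
Mar 1, 2189 → Apr 1, 2189: 31 days (March has 31).
Apr 1, 2189 → May 1, 2189: 30 days (April has 30).
May 1, 2189 → Jun 1, 2189: 31 days (May has 31).
Jun 1, 2189 → Jun 20, 2189: 19 days.
Total: 170 days.
170 mod 7 = 2, so Thursday + 2 = Saturday.

Saturday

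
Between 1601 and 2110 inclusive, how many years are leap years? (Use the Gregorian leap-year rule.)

Multiples of 4 in [1601,2110]: 127.
Of those, multiples of 100: 5 (not leap unless ÷400).
Multiples of 400: 1.
Leap years = 127 − 5 + 1 = 123.

123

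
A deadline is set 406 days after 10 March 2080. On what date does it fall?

April 20, 2081

+365 (one year) → Mar 10, 2081 (41 left).
Mar has 31 days: +22 → Apr 1, 2081 (19 left).
+19 → Apr 20, 2081.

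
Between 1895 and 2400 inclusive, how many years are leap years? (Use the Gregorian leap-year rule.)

123

Multiples of 4 in [1895,2400]: 127.
Of those, multiples of 100: 6 (not leap unless ÷400).
Multiples of 400: 2.
Leap years = 127 − 6 + 2 = 123.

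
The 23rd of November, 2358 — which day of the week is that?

Sunday

Doomsday rule: the anchor day for the 2300s is Wednesday. For year 58: 58÷12 = 4 r 10, and 10÷4 = 2, so 4+10+2 = 16.
Wednesday + 16 ≡ Friday — that's 2358's doomsday.
In November the doomsday date is Nov 7.
Nov 23 is 16 days after Nov 7; 16 mod 7 = 2, so Friday + 2 = Sunday.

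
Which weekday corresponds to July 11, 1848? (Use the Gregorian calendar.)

Doomsday rule: the anchor day for the 1800s is Friday. For year 48: 48÷12 = 4 r 0, and 0÷4 = 0, so 4+0+0 = 4.
Friday + 4 ≡ Tuesday — that's 1848's doomsday.
In July the doomsday date is Jul 11.
Jul 11 is the doomsday itself: Tuesday.

Tuesday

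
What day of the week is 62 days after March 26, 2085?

Sunday

Mar 26, 2085 is a Monday.
62 mod 7 = 6, so 62 days after a Monday is Monday + 6 = Sunday.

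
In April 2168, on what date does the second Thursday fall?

April 14, 2168

April 1, 2168 is a Friday.
The first Thursday is therefore April 7 (6 days later).
The second Thursday is 7 + 1×7 = April 14.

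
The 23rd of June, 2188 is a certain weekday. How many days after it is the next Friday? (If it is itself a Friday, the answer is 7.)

4

Jun 23, 2188 is a Monday.
From Monday to the next Friday is 4 days.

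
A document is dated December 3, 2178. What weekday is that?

Doomsday rule: the anchor day for the 2100s is Sunday. For year 78: 78÷12 = 6 r 6, and 6÷4 = 1, so 6+6+1 = 13.
Sunday + 13 ≡ Saturday — that's 2178's doomsday.
In December the doomsday date is Dec 12.
Dec 3 is 9 days before Dec 12; 9 mod 7 = 2, so Saturday − 2 = Thursday.

Thursday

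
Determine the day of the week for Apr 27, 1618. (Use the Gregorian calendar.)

Friday

Doomsday rule: the anchor day for the 1600s is Tuesday. For year 18: 18÷12 = 1 r 6, and 6÷4 = 1, so 1+6+1 = 8.
Tuesday + 8 ≡ Wednesday — that's 1618's doomsday.
In April the doomsday date is Apr 4.
Apr 27 is 23 days after Apr 4; 23 mod 7 = 2, so Wednesday + 2 = Friday.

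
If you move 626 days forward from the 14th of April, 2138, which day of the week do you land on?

Apr 14, 2138 is a Monday.
626 mod 7 = 3, so 626 days after a Monday is Monday + 3 = Thursday.

Thursday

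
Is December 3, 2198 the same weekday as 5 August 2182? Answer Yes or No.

Yes

From Aug 5, 2182 to Dec 3, 2198 is 5964 days.
5964 mod 7 = 0, so they are the same weekday.
(Aug 5, 2182 is a Monday; Dec 3, 2198 is a Monday.)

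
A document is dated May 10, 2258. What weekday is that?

Doomsday rule: the anchor day for the 2200s is Friday. For year 58: 58÷12 = 4 r 10, and 10÷4 = 2, so 4+10+2 = 16.
Friday + 16 ≡ Sunday — that's 2258's doomsday.
In May the doomsday date is May 9.
May 10 is 1 day after May 9; 1 mod 7 = 1, so Sunday + 1 = Monday.

Monday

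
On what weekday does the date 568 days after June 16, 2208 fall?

Friday

Jun 16, 2208 is a Thursday.
568 mod 7 = 1, so 568 days after a Thursday is Thursday + 1 = Friday.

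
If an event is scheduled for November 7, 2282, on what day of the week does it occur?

Tuesday

Doomsday rule: the anchor day for the 2200s is Friday. For year 82: 82÷12 = 6 r 10, and 10÷4 = 2, so 6+10+2 = 18.
Friday + 18 ≡ Tuesday — that's 2282's doomsday.
In November the doomsday date is Nov 7.
Nov 7 is the doomsday itself: Tuesday.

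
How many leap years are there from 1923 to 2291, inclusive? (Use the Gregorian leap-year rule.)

90

Multiples of 4 in [1923,2291]: 92.
Of those, multiples of 100: 3 (not leap unless ÷400).
Multiples of 400: 1.
Leap years = 92 − 3 + 1 = 90.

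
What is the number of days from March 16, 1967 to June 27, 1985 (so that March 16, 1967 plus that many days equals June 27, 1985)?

Mar 16, 1967 → Mar 16, 1968: 366 days (Feb 29, 1968 is in that span).
Mar 16, 1968 → Mar 16, 1969: 365 days.
Mar 16, 1969 → Mar 16, 1970: 365 days.
Mar 16, 1970 → Mar 16, 1971: 365 days.
Mar 16, 1971 → Mar 16, 1972: 366 days (Feb 29, 1972 is in that span).
Mar 16, 1972 → Mar 16, 1973: 365 days.
Mar 16, 1973 → Mar 16, 1974: 365 days.
Mar 16, 1974 → Mar 16, 1975: 365 days.
Mar 16, 1975 → Mar 16, 1976: 366 days (Feb 29, 1976 is in that span).
Mar 16, 1976 → Mar 16, 1977: 365 days.
Mar 16, 1977 → Mar 16, 1978: 365 days.
Mar 16, 1978 → Mar 16, 1979: 365 days.
Mar 16, 1979 → Mar 16, 1980: 366 days (Feb 29, 1980 is in that span).
Mar 16, 1980 → Mar 16, 1981: 365 days.
Mar 16, 1981 → Mar 16, 1982: 365 days.
Mar 16, 1982 → Mar 16, 1983: 365 days.
Mar 16, 1983 → Mar 16, 1984: 366 days (Feb 29, 1984 is in that span).
Mar 16, 1984 → Mar 16, 1985: 365 days.
Mar 16, 1985 → Apr 16, 1985: 31 days (March has 31).
Apr 16, 1985 → May 16, 1985: 30 days (April has 30).
May 16, 1985 → Jun 16, 1985: 31 days (May has 31).
Jun 16, 1985 → Jun 27, 1985: 11 days.
Total: 6678 days.

6678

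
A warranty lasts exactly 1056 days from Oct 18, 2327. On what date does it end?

September 8, 2330

+366 (one year; includes Feb 29, 2328) → Oct 18, 2328 (690 left).
+365 (one year) → Oct 18, 2329 (325 left).
Oct has 31 days: +14 → Nov 1, 2329 (311 left).
Nov has 30 days: +30 → Dec 1, 2329 (281 left).
Dec has 31 days: +31 → Jan 1, 2330 (250 left).
Jan has 31 days: +31 → Feb 1, 2330 (219 left).
Feb has 28 days: +28 → Mar 1, 2330 (191 left).
Mar has 31 days: +31 → Apr 1, 2330 (160 left).
Apr has 30 days: +30 → May 1, 2330 (130 left).
May has 31 days: +31 → Jun 1, 2330 (99 left).
Jun has 30 days: +30 → Jul 1, 2330 (69 left).
Jul has 31 days: +31 → Aug 1, 2330 (38 left).
Aug has 31 days: +31 → Sep 1, 2330 (7 left).
+7 → Sep 8, 2330.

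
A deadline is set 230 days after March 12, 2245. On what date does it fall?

October 28, 2245

Mar has 31 days: +20 → Apr 1, 2245 (210 left).
Apr has 30 days: +30 → May 1, 2245 (180 left).
May has 31 days: +31 → Jun 1, 2245 (149 left).
Jun has 30 days: +30 → Jul 1, 2245 (119 left).
Jul has 31 days: +31 → Aug 1, 2245 (88 left).
Aug has 31 days: +31 → Sep 1, 2245 (57 left).
Sep has 30 days: +30 → Oct 1, 2245 (27 left).
+27 → Oct 28, 2245.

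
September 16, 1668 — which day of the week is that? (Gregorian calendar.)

Doomsday rule: the anchor day for the 1600s is Tuesday. For year 68: 68÷12 = 5 r 8, and 8÷4 = 2, so 5+8+2 = 15.
Tuesday + 15 ≡ Wednesday — that's 1668's doomsday.
In September the doomsday date is Sep 5.
Sep 16 is 11 days after Sep 5; 11 mod 7 = 4, so Wednesday + 4 = Sunday.

Sunday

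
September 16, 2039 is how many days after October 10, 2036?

1071

Oct 10, 2036 → Oct 10, 2037: 365 days.
Oct 10, 2037 → Oct 10, 2038: 365 days.
Oct 10, 2038 → Nov 10, 2038: 31 days (October has 31).
Nov 10, 2038 → Dec 10, 2038: 30 days (November has 30).
Dec 10, 2038 → Jan 10, 2039: 31 days (December has 31).
Jan 10, 2039 → Feb 10, 2039: 31 days (January has 31).
Feb 10, 2039 → Mar 10, 2039: 28 days (February has 28).
Mar 10, 2039 → Apr 10, 2039: 31 days (March has 31).
Apr 10, 2039 → May 10, 2039: 30 days (April has 30).
May 10, 2039 → Jun 10, 2039: 31 days (May has 31).
Jun 10, 2039 → Jul 10, 2039: 30 days (June has 30).
Jul 10, 2039 → Aug 10, 2039: 31 days (July has 31).
Aug 10, 2039 → Sep 10, 2039: 31 days (August has 31).
Sep 10, 2039 → Sep 16, 2039: 6 days.
Total: 1071 days.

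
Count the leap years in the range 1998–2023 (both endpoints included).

Multiples of 4 in [1998,2023]: 6.
Of those, multiples of 100: 1 (not leap unless ÷400).
Multiples of 400: 1.
Leap years = 6 − 1 + 1 = 6.

6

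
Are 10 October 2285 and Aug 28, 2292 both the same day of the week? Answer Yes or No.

No

From Oct 10, 2285 to Aug 28, 2292 is 2514 days.
2514 mod 7 = 1, so they are different weekdays.
(Oct 10, 2285 is a Saturday; Aug 28, 2292 is a Sunday.)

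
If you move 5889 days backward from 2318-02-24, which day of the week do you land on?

Friday

Feb 24, 2318 is a Sunday.
5889 mod 7 = 2, so 5889 days before a Sunday is Sunday − 2 = Friday.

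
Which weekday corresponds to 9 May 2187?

Wednesday

January 1, 2187 is a Monday.
Jan 1, 2187 → Feb 1, 2187: 31 days (January has 31).
Feb 1, 2187 → Mar 1, 2187: 28 days (February has 28).
Mar 1, 2187 → Apr 1, 2187: 31 days (March has 31).
Apr 1, 2187 → May 1, 2187: 30 days (April has 30).
May 1, 2187 → May 9, 2187: 8 days.
Total: 128 days.
128 mod 7 = 2, so Monday + 2 = Wednesday.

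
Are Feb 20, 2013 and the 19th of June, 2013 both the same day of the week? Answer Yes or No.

From Feb 20, 2013 to Jun 19, 2013 is 119 days.
119 mod 7 = 0, so they are the same weekday.
(Feb 20, 2013 is a Wednesday; Jun 19, 2013 is a Wednesday.)

Yes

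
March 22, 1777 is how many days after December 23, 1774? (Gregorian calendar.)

820

Dec 23, 1774 → Dec 23, 1775: 365 days.
Dec 23, 1775 → Dec 23, 1776: 366 days (Feb 29, 1776 is in that span).
Dec 23, 1776 → Jan 23, 1777: 31 days (December has 31).
Jan 23, 1777 → Feb 23, 1777: 31 days (January has 31).
Feb 23, 1777 → Mar 22, 1777: 27 days.
Total: 820 days.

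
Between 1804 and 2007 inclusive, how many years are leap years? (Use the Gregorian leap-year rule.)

50

Multiples of 4 in [1804,2007]: 51.
Of those, multiples of 100: 2 (not leap unless ÷400).
Multiples of 400: 1.
Leap years = 51 − 2 + 1 = 50.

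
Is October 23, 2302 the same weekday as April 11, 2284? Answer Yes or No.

No

From Apr 11, 2284 to Oct 23, 2302 is 6768 days.
6768 mod 7 = 6, so they are different weekdays.
(Apr 11, 2284 is a Friday; Oct 23, 2302 is a Thursday.)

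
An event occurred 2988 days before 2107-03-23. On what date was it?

−365 (one year) → Mar 23, 2106 (2623 left).
−365 (one year) → Mar 23, 2105 (2258 left).
−365 (one year) → Mar 23, 2104 (1893 left).
−366 (one year; includes Feb 29, 2104) → Mar 23, 2103 (1527 left).
−365 (one year) → Mar 23, 2102 (1162 left).
−365 (one year) → Mar 23, 2101 (797 left).
−365 (one year) → Mar 23, 2100 (432 left).
−365 (one year) → Mar 23, 2099 (67 left).
−23 → Feb 28, 2099 (end of Feb, 28 days; 44 left).
−28 → Jan 31, 2099 (end of Jan, 31 days; 16 left).
−16 → Jan 15, 2099.

January 15, 2099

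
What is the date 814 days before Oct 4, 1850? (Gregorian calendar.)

July 12, 1848

−365 (one year) → Oct 4, 1849 (449 left).
−365 (one year) → Oct 4, 1848 (84 left).
−4 → Sep 30, 1848 (end of Sep, 30 days; 80 left).
−30 → Aug 31, 1848 (end of Aug, 31 days; 50 left).
−31 → Jul 31, 1848 (end of Jul, 31 days; 19 left).
−19 → Jul 12, 1848.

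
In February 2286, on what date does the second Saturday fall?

February 1, 2286 is a Monday.
The first Saturday is therefore February 6 (5 days later).
The second Saturday is 6 + 1×7 = February 13.

February 13, 2286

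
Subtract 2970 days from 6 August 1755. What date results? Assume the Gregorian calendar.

June 19, 1747

−365 (one year) → Aug 6, 1754 (2605 left).
−365 (one year) → Aug 6, 1753 (2240 left).
−365 (one year) → Aug 6, 1752 (1875 left).
−366 (one year; includes Feb 29, 1752) → Aug 6, 1751 (1509 left).
−365 (one year) → Aug 6, 1750 (1144 left).
−365 (one year) → Aug 6, 1749 (779 left).
−365 (one year) → Aug 6, 1748 (414 left).
−366 (one year; includes Feb 29, 1748) → Aug 6, 1747 (48 left).
−6 → Jul 31, 1747 (end of Jul, 31 days; 42 left).
−31 → Jun 30, 1747 (end of Jun, 30 days; 11 left).
−11 → Jun 19, 1747.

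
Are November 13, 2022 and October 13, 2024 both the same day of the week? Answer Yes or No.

Yes

From Nov 13, 2022 to Oct 13, 2024 is 700 days.
700 mod 7 = 0, so they are the same weekday.
(Nov 13, 2022 is a Sunday; Oct 13, 2024 is a Sunday.)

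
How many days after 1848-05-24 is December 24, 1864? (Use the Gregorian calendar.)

May 24, 1848 → May 24, 1849: 365 days.
May 24, 1849 → May 24, 1850: 365 days.
May 24, 1850 → May 24, 1851: 365 days.
May 24, 1851 → May 24, 1852: 366 days (Feb 29, 1852 is in that span).
May 24, 1852 → May 24, 1853: 365 days.
May 24, 1853 → May 24, 1854: 365 days.
May 24, 1854 → May 24, 1855: 365 days.
May 24, 1855 → May 24, 1856: 366 days (Feb 29, 1856 is in that span).
May 24, 1856 → May 24, 1857: 365 days.
May 24, 1857 → May 24, 1858: 365 days.
May 24, 1858 → May 24, 1859: 365 days.
May 24, 1859 → May 24, 1860: 366 days (Feb 29, 1860 is in that span).
May 24, 1860 → May 24, 1861: 365 days.
May 24, 1861 → May 24, 1862: 365 days.
May 24, 1862 → May 24, 1863: 365 days.
May 24, 1863 → May 24, 1864: 366 days (Feb 29, 1864 is in that span).
May 24, 1864 → Jun 24, 1864: 31 days (May has 31).
Jun 24, 1864 → Jul 24, 1864: 30 days (June has 30).
Jul 24, 1864 → Aug 24, 1864: 31 days (July has 31).
Aug 24, 1864 → Sep 24, 1864: 31 days (August has 31).
Sep 24, 1864 → Oct 24, 1864: 30 days (September has 30).
Oct 24, 1864 → Nov 24, 1864: 31 days (October has 31).
Nov 24, 1864 → Dec 24, 1864: 30 days.
Total: 6058 days.

6058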